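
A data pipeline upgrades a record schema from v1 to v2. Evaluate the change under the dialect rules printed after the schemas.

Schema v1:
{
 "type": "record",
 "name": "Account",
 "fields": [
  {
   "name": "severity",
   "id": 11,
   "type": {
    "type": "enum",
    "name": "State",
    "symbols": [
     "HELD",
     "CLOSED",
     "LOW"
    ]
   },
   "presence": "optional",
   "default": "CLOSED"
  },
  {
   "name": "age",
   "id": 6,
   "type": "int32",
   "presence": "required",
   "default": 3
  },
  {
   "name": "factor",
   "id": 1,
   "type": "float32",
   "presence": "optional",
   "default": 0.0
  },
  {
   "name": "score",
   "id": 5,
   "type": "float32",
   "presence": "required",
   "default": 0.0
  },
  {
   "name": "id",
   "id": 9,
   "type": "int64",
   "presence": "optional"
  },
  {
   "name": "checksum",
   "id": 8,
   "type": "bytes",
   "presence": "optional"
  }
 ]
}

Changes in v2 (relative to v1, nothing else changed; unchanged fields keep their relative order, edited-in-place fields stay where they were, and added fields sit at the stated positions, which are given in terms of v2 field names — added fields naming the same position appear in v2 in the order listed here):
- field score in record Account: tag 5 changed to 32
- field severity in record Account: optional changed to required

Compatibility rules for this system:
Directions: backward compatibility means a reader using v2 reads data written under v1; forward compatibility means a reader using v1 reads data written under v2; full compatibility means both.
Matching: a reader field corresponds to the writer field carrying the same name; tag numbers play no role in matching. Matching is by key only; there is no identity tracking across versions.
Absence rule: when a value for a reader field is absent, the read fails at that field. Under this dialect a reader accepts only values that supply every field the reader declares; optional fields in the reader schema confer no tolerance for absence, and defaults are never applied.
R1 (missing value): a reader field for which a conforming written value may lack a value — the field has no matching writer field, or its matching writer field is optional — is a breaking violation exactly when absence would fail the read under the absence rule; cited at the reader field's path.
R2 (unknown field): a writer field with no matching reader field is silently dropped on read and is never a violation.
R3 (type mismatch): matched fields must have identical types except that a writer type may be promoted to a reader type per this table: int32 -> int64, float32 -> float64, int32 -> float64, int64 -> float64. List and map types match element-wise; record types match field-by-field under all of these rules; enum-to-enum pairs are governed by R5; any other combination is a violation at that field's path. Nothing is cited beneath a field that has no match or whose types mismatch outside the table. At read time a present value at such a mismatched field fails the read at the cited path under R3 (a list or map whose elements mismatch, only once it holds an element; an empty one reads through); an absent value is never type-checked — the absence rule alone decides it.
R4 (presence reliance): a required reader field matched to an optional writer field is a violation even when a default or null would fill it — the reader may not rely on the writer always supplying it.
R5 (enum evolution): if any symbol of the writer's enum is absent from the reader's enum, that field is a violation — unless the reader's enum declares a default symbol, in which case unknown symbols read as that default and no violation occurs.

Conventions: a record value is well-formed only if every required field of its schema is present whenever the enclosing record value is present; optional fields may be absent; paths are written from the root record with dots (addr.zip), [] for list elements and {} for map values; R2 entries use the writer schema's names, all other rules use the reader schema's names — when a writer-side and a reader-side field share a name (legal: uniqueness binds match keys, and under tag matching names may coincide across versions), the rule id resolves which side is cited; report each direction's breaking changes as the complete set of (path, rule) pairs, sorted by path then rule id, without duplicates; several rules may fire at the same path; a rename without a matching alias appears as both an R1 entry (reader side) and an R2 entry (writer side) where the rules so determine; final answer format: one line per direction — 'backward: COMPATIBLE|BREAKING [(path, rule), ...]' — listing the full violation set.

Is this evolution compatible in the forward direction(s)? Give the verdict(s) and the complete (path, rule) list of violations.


forward: BREAKING [(checksum, R1), (factor, R1), (id, R1)]

arrows below run writer -> reader for Account
forward for Account (reader v1, writer v2):
  severity <- severity (State -> State, writer required)
  age <- age (int32 -> int32, writer required)
  factor <- factor (float32 -> float32, writer optional)
  score <- score (float32 -> float32, writer required)
  id <- id (int64 -> int64, writer optional)
  checksum <- checksum (bytes -> bytes, writer optional)
  rule R1 violated at checksum
  rule R1 violated at factor
  rule R1 violated at id
  => 3 violation(s): forward is BREAKING for Account
ruling out the remaining Account differences:
  field score in record Account: tag 5 changed to 32 -> inert for the asked Account verdict: nothing fires


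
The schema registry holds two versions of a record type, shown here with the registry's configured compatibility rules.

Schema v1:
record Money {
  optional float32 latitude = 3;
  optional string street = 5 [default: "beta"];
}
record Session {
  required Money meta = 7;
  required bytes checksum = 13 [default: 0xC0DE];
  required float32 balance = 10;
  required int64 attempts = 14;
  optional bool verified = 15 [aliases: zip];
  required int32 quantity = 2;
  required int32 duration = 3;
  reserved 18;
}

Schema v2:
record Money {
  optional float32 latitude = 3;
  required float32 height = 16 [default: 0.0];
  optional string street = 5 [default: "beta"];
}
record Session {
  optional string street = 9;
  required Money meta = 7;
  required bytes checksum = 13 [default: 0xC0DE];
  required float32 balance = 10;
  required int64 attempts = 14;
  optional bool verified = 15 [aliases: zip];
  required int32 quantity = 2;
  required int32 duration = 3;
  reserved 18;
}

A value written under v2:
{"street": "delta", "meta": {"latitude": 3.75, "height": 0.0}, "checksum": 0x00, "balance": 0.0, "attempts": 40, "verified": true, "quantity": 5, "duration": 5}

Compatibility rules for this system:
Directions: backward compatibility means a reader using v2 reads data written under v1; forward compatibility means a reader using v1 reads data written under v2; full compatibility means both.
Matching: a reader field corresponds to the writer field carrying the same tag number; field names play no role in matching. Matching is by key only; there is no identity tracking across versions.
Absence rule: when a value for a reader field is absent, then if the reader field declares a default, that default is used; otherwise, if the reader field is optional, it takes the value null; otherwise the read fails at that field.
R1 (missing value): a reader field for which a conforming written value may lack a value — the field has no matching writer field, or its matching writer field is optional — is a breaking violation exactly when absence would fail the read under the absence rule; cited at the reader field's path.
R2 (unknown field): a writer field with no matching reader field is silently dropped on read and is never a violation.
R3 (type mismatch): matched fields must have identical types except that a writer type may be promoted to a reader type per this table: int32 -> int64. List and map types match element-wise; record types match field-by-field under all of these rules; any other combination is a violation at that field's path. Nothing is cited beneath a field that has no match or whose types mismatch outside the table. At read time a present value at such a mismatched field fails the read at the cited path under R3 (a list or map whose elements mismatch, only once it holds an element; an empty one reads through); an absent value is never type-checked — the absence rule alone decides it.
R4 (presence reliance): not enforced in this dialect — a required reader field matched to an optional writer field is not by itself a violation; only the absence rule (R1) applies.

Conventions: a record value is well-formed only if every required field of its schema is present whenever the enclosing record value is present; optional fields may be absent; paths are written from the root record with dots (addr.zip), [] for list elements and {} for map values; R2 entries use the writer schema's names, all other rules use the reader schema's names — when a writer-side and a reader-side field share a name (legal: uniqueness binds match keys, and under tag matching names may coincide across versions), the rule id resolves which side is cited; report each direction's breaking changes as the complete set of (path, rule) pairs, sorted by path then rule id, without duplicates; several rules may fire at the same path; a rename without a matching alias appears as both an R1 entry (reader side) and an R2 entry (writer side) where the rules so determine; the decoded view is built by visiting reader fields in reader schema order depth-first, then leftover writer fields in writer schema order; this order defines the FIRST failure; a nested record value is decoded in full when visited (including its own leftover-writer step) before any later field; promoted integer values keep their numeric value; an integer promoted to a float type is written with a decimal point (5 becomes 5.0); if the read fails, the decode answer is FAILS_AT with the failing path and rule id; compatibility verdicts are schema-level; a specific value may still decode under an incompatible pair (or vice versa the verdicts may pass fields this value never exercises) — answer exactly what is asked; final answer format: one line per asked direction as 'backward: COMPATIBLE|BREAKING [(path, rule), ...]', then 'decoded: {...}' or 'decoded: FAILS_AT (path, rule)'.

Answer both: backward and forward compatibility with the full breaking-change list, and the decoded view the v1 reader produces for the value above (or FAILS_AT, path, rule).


backward: COMPATIBLE []; forward: COMPATIBLE []; decoded: {"meta": {"latitude": 3.75, "street": "beta"}, "checksum": 0x00, "balance": 0.0, "attempts": 40, "verified": true, "quantity": 5, "duration": 5}

in Session below, arrows point writer -> reader
backward pass over Session, reader schema v2, writer schema v1:
  street has no writer counterpart
  meta <- meta (Money -> Money, writer required)
  checksum <- checksum (bytes -> bytes, writer required)
  balance <- balance (float32 -> float32, writer required)
  attempts <- attempts (int64 -> int64, writer required)
  verified <- verified (bool -> bool, writer optional)
  quantity <- quantity (int32 -> int32, writer required)
  duration <- duration (int32 -> int32, writer required)
  meta.latitude <- meta.latitude (float32 -> float32, writer optional)
  meta.height has no writer counterpart
  meta.street <- meta.street (string -> string, writer optional)
  => no violations; backward on Session: COMPATIBLE
forward pass over Session, reader schema v1, writer schema v2:
  meta <- meta (Money -> Money, writer required)
  checksum <- checksum (bytes -> bytes, writer required)
  balance <- balance (float32 -> float32, writer required)
  attempts <- attempts (int64 -> int64, writer required)
  verified <- verified (bool -> bool, writer optional)
  quantity <- quantity (int32 -> int32, writer required)
  duration <- duration (int32 -> int32, writer required)
  street (writer side), unknown to reader
  meta.latitude <- meta.latitude (float32 -> float32, writer optional)
  meta.street <- meta.street (string -> string, writer optional)
  meta.height (writer side), unknown to reader
  => no violations; forward on Session: COMPATIBLE
decoding the Session value with the v1 reader:
  meta.latitude := 3.75
  meta.street := "beta" (missing; default applied)
  writer meta.height: no reader field; dropped
  checksum := 0x00
  balance := 0.0
  attempts := 40
  verified := true
  quantity := 5
  duration := 5
  writer street: no reader field; dropped
  => decoded: {"meta": {"latitude": 3.75, "street": "beta"}, "checksum": 0x00, "balance": 0.0, "attempts": 40, "verified": true, "quantity": 5, "duration": 5}


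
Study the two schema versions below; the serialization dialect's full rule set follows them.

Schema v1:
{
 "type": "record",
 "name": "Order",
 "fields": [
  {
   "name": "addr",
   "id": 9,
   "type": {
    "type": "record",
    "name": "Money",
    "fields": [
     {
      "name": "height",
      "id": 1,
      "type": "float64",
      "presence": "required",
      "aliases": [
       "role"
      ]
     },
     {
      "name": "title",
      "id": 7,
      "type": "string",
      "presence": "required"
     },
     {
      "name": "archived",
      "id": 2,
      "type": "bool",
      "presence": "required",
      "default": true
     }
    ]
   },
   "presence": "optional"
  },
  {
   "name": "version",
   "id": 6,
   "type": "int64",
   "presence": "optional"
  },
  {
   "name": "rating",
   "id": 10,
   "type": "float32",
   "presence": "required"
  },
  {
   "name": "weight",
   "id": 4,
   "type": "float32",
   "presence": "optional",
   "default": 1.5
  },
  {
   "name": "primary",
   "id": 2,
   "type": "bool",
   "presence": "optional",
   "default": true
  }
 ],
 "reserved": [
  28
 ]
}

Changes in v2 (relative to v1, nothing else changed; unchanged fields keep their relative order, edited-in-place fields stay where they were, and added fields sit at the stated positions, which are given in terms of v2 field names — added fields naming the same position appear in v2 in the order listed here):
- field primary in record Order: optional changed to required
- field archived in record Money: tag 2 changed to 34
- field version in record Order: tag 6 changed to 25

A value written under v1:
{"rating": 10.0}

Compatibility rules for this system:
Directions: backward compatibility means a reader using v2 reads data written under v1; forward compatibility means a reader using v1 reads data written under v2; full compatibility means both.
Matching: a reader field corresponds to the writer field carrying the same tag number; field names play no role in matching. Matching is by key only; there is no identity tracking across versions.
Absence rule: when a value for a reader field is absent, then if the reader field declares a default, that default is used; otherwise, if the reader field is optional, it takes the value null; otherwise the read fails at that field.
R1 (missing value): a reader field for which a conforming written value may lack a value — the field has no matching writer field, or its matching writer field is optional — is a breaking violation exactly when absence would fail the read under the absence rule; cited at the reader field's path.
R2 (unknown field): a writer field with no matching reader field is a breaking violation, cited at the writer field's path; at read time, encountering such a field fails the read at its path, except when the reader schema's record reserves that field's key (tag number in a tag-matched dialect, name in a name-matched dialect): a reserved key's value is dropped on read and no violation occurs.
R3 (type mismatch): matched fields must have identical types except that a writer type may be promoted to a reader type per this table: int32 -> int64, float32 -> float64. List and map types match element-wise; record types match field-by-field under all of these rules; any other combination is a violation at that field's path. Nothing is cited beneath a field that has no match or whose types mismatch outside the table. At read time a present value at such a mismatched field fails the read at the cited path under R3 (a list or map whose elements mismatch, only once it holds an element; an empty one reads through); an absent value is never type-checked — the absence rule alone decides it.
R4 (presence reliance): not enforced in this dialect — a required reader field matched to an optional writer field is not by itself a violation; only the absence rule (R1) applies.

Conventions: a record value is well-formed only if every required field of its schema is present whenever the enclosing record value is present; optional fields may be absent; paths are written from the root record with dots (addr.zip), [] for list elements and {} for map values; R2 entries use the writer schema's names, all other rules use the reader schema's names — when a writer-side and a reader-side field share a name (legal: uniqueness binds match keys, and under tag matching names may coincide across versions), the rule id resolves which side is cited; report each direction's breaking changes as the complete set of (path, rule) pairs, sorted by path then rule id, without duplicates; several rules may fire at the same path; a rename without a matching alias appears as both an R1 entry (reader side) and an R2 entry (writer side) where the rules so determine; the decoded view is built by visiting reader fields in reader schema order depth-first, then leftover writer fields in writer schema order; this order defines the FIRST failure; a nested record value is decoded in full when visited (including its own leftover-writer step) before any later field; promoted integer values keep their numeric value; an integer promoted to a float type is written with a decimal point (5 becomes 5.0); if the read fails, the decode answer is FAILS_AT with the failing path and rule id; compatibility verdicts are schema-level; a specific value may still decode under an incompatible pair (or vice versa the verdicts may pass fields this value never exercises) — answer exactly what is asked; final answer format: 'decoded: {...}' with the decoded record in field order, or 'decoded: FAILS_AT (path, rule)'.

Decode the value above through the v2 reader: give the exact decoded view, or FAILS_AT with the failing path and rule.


decoded: {"addr": null, "version": null, "rating": 10.0, "weight": 1.5, "primary": true}

arrows below run writer -> reader for Order
decode walk for Order under reader schema v2:
  addr := null (not supplied -> null)
  version := null (not supplied -> null)
  rating := 10.0
  weight := 1.5 (no value, default fills)
  primary := true (no value, default fills)
  => decoded: {"addr": null, "version": null, "rating": 10.0, "weight": 1.5, "primary": true}
checking off the Order differences that do not matter here:
  field primary in record Order: optional changed to required -> triggers nothing under the printed rules; the Order answer is the same either way
  field archived in record Money: tag 2 changed to 34 -> shifts the Order verdicts, not this decode
  field version in record Order: tag 6 changed to 25 -> shifts the Order verdicts, not this decode


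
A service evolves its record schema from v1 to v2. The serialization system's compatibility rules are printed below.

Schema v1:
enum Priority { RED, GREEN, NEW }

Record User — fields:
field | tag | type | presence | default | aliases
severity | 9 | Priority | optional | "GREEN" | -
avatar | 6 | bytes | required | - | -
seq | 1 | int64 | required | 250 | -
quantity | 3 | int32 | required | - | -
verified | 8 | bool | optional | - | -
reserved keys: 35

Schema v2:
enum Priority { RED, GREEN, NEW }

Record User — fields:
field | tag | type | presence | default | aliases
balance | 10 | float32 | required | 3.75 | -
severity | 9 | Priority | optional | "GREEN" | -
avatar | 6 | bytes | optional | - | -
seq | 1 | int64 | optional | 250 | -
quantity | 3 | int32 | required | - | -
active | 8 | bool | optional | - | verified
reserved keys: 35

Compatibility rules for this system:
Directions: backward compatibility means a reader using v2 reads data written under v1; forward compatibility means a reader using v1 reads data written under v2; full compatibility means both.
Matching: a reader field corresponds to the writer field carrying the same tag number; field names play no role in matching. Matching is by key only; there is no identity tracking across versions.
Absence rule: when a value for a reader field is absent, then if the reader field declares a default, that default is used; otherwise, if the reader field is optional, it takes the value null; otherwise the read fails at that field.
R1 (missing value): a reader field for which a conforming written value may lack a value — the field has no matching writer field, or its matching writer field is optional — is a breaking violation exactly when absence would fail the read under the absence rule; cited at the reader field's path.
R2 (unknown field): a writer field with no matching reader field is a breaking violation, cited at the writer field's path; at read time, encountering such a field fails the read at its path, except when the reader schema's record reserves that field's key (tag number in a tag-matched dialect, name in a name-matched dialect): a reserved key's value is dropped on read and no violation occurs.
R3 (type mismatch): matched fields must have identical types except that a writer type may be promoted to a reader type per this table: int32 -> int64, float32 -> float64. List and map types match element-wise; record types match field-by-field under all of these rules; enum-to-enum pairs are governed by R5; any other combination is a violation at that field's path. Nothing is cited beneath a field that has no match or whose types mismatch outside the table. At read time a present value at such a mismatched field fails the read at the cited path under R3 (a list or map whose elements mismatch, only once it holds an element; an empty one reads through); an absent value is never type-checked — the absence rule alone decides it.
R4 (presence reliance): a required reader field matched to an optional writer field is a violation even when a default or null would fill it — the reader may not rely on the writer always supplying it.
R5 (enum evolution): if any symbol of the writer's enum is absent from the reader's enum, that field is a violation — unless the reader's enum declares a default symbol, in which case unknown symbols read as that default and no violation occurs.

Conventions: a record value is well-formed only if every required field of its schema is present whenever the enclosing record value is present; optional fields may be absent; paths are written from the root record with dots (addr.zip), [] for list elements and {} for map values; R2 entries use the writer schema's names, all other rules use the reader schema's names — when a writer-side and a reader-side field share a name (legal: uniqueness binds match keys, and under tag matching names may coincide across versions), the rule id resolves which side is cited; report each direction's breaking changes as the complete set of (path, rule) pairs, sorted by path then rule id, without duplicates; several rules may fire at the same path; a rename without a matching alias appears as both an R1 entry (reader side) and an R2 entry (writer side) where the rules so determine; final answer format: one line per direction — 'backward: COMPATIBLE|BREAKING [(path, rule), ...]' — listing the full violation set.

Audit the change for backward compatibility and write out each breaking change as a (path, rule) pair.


arrows below run writer -> reader for User
backward on User — v2 reading data written by v1:
  balance: no writer-side match
  writer optional, Priority -> Priority: reader severity maps from writer severity
  writer required, bytes -> bytes: reader avatar maps from writer avatar
  writer required, int64 -> int64: reader seq maps from writer seq
  writer required, int32 -> int32: reader quantity maps from writer quantity
  writer optional, bool -> bool: reader active maps from writer verified
  => backward verdict for User: COMPATIBLE, no violations
remaining User differences; none change what is asked:
  field avatar in record User: required changed to optional -> fires only in the forward direction of User, which is not asked here
  added field balance to record User: required float32, tag 10, default 3.75 (in v2 it sits immediately before severity) -> fires only in the forward direction of User, which is not asked here
  field seq in record User: required changed to optional -> fires only in the forward direction of User, which is not asked here
  renamed field verified to active in record User (alias verified declared on the renamed field) -> fires no rule on User, leaving the asked answer as it is

backward: COMPATIBLE []


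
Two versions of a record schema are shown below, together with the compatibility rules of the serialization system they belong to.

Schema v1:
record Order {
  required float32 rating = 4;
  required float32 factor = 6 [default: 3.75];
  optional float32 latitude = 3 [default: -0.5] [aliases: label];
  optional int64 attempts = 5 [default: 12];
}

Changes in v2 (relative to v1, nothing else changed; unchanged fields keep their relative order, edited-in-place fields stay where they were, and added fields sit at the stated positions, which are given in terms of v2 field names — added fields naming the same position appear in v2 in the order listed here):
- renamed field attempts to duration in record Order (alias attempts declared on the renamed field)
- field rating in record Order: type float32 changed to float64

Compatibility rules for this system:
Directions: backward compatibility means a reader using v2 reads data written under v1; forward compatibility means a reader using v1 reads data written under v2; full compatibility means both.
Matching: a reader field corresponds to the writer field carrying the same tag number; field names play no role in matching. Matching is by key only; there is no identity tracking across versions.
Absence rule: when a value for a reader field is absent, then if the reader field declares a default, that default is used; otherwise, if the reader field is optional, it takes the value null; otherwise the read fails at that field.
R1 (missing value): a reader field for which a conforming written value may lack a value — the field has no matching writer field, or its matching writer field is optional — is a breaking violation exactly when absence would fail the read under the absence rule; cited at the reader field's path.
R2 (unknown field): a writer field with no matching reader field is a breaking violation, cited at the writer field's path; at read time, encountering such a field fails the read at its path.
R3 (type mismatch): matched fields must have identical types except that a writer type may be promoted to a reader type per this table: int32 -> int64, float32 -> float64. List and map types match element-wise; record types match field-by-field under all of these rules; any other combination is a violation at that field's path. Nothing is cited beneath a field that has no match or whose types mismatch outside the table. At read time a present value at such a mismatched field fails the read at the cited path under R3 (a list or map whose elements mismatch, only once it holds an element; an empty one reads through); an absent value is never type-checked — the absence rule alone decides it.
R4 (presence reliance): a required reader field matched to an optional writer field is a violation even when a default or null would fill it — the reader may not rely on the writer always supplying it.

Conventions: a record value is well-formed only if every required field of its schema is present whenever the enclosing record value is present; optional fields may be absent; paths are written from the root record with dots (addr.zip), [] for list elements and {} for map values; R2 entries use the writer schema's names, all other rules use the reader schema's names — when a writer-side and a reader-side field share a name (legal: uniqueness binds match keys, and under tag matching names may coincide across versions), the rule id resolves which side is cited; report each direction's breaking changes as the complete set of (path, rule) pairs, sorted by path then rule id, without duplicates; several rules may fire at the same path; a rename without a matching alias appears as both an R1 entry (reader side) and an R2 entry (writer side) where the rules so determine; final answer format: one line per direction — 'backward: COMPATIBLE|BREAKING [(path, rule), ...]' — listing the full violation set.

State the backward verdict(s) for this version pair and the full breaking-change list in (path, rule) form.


in Order below, arrows point writer -> reader
checking backward for Order: reader v2 against writer v1:
  rating: float32 -> float64, writer required; from rating
  factor: float32 -> float32, writer required; from factor
  latitude: float32 -> float32, writer optional; from latitude
  duration: int64 -> int64, writer optional; from attempts
  => backward: COMPATIBLE
the other Order changes do not affect what is asked:
  renamed field attempts to duration in record Order (alias attempts declared on the renamed field) -> inert for the asked Order verdict: nothing fires
  field rating in record Order: type float32 changed to float64 -> fires only in the forward direction of Order, which is not asked here

backward: COMPATIBLE []


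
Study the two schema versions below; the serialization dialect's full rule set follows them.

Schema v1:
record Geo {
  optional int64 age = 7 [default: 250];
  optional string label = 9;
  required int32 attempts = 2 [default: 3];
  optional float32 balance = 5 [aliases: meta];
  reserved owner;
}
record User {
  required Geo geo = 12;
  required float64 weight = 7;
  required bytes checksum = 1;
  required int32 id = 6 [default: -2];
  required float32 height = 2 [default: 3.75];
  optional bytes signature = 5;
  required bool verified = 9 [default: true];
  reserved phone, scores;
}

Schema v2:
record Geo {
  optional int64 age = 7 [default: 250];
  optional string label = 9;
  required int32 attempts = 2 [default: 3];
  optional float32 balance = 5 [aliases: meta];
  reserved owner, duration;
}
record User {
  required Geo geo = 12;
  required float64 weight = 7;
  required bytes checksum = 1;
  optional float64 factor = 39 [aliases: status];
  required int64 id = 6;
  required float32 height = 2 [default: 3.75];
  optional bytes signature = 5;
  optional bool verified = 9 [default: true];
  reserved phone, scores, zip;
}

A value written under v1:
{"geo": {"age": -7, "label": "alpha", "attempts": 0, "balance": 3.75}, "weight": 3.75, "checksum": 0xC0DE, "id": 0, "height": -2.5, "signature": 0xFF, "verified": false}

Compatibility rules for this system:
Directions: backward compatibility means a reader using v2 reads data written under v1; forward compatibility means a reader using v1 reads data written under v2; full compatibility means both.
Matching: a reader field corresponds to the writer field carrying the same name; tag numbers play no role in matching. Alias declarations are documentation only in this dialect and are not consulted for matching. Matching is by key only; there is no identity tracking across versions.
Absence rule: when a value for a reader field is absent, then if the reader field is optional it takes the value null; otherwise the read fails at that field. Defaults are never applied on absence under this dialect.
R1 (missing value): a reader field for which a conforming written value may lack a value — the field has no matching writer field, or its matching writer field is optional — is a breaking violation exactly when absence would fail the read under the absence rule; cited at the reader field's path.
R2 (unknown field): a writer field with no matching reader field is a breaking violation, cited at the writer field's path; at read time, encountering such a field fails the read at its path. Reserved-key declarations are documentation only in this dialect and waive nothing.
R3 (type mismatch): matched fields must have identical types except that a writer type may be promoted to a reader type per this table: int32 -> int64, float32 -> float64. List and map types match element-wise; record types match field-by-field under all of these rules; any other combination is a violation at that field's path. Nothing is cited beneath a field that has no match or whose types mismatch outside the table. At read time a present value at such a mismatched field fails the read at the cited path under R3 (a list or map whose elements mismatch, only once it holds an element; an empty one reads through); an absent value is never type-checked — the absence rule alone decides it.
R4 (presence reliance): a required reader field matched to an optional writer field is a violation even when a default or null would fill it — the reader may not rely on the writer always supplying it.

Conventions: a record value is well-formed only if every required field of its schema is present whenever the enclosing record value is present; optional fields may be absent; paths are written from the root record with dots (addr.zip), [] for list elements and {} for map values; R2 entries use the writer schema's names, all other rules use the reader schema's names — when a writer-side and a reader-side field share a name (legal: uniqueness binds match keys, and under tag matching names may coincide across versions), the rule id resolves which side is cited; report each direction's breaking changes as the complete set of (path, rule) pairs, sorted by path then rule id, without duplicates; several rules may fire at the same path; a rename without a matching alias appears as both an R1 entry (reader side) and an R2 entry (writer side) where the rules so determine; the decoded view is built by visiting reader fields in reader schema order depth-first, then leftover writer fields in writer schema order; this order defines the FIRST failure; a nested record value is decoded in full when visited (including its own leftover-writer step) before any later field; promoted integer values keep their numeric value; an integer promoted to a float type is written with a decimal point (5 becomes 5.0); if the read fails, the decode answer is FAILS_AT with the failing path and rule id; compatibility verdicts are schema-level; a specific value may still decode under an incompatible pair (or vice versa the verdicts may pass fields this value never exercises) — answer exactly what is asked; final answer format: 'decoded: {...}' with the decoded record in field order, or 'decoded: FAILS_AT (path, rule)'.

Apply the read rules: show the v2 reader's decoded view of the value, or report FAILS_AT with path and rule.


each type pair in User: writer, then reader
decode (reader v2):
  geo.age := -7
  geo.label := "alpha"
  geo.attempts := 0
  geo.balance := 3.75
  weight := 3.75
  checksum := 0xC0DE
  factor := null (absent, optional -> null)
  id := 0 (int32 -> int64)
  height := -2.5
  signature := 0xFF
  verified := false
  => decoded: {"geo": {"age": -7, "label": "alpha", "attempts": 0, "balance": 3.75}, "weight": 3.75, "checksum": 0xC0DE, "factor": null, "id": 0, "height": -2.5, "signature": 0xFF, "verified": false}
ruling out the remaining User differences:
  field verified in record User: required changed to optional -> changes User's schema-level verdicts only — the decode of this value is the same
  field id in record User: type int32 changed to int64 (its default is dropped) -> changes User's schema-level verdicts only — the decode of this value is the same

decoded: {"geo": {"age": -7, "label": "alpha", "attempts": 0, "balance": 3.75}, "weight": 3.75, "checksum": 0xC0DE, "factor": null, "id": 0, "height": -2.5, "signature": 0xFF, "verified": false}


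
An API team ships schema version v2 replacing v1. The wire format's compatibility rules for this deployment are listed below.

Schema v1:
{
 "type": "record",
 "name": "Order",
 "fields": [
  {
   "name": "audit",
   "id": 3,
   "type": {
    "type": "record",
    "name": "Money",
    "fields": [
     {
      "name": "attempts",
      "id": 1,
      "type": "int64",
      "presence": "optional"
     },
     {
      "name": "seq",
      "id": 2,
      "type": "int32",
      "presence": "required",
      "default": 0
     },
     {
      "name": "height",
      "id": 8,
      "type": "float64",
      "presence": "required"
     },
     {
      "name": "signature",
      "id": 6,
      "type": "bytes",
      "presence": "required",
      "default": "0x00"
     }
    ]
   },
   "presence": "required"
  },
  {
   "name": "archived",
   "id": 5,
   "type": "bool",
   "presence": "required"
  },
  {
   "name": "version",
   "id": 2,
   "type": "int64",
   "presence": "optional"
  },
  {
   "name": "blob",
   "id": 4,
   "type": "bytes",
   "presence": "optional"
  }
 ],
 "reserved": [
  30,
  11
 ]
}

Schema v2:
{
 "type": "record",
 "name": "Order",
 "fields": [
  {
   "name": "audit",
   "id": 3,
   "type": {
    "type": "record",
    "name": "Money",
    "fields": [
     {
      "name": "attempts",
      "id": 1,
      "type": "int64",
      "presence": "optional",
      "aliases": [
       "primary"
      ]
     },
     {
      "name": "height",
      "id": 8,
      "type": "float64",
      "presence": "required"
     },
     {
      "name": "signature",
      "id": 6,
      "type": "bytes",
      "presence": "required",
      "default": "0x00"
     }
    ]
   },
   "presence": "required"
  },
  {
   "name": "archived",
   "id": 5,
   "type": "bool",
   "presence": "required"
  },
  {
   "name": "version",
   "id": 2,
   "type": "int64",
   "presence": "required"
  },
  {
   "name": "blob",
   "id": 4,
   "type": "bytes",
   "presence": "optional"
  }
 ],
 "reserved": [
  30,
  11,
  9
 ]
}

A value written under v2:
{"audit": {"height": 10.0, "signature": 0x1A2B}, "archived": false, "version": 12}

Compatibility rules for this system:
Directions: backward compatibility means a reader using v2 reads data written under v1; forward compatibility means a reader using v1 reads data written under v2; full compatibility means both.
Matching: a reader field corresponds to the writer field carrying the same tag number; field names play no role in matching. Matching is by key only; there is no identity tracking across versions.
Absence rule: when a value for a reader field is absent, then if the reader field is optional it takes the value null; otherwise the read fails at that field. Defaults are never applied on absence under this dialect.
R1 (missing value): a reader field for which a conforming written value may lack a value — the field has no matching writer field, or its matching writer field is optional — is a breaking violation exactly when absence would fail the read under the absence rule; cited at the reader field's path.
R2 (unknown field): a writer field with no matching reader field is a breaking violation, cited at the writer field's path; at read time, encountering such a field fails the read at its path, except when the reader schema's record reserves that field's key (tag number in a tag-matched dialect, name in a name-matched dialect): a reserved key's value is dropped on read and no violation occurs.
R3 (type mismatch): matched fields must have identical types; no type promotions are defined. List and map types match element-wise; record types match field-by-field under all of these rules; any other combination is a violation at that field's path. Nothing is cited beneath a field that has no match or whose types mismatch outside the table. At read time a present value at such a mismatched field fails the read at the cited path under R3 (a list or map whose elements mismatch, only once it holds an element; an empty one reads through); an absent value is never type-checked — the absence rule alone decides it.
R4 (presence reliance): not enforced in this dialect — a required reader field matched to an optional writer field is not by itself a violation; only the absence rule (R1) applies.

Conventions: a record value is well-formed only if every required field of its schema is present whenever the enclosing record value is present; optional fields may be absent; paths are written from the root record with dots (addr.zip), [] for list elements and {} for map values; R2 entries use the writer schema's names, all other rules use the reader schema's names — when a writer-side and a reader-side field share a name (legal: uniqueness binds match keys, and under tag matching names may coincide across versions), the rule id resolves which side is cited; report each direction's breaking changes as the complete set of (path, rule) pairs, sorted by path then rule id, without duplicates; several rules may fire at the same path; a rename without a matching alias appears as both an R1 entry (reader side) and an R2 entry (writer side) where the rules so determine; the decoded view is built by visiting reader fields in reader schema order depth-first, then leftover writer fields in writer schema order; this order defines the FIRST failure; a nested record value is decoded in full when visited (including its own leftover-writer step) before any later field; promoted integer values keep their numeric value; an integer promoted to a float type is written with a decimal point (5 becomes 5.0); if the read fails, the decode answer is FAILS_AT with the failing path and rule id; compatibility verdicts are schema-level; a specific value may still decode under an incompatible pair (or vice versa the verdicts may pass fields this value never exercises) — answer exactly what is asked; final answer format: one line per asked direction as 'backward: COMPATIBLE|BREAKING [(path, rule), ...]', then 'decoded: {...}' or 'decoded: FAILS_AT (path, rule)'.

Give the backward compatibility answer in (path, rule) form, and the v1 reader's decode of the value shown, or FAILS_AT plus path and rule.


backward: BREAKING [(audit.seq, R2), (version, R1)]; decoded: FAILS_AT (audit.seq, R1)

the writer's type comes first in each Order pair
backward pass over Order, reader schema v2, writer schema v1:
  audit: Money -> Money, writer required; from audit
  archived: bool -> bool, writer required; from archived
  version: int64 -> int64, writer optional; from version
  blob: bytes -> bytes, writer optional; from blob
  audit.attempts: int64 -> int64, writer optional; from audit.attempts
  audit.height: float64 -> float64, writer required; from audit.height
  audit.signature: bytes -> bytes, writer required; from audit.signature
  writer audit.seq: unknown to reader
  R2 fires at audit.seq
  R1 fires at version
  => backward: BREAKING (2)
decode walk for Order under reader schema v1:
  audit.attempts := null (not supplied -> null)
  read fails at audit.seq under R1 (no fill)
  => FAILS_AT (audit.seq, R1)
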